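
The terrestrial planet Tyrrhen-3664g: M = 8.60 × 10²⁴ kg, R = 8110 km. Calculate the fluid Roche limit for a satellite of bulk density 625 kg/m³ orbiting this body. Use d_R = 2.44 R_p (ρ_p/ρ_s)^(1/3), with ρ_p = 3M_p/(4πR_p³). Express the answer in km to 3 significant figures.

36300 km

ρ_p = 3M_p/(4πR_p³) = 3 × (8.60 × 10²⁴) / (4π × (8.11 × 10⁶ m)³) = 3850 kg/m³
d_R = 2.44 × 8110 km × (3850/625)^(1/3)
    = 36300 km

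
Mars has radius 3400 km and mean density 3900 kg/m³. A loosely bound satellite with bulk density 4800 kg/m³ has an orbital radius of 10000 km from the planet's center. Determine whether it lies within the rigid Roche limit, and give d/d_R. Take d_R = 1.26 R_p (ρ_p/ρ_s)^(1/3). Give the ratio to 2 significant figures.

d_R = 1.26 × (3400 km) × (3900/4800)^(1/3) = 3998 km
d/d_R = (10000) / (3998) = 2.5
Since d/d_R > 1, the body is outside the Roche limit.

outside; d/d_R ≈ 2.5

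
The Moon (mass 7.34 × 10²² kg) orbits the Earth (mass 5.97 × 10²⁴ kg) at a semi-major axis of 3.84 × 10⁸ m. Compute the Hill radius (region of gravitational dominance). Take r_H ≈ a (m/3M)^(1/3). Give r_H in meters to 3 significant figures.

6.15 × 10⁷ m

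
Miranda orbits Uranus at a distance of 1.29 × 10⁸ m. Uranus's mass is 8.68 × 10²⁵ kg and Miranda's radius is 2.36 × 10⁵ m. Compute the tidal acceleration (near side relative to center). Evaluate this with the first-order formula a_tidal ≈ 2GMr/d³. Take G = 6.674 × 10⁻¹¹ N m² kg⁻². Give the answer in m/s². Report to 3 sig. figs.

1.27 × 10⁻³ m/s²

Δg = 2GMr/d³
   = 2 × (6.674 × 10⁻¹¹) × (8.68 × 10²⁵) × (2.36 × 10⁵) / (1.29 × 10⁸)³
   = 1.27 × 10⁻³ m/s²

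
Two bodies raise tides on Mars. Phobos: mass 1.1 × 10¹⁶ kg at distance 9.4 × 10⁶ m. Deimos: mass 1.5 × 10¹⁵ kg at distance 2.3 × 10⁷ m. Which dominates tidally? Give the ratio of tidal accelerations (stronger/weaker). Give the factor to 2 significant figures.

Tidal acceleration ∝ M/d³, so compare M/d³ for each.
Phobos: (1.1 × 10¹⁶) / (9.4 × 10⁶)³ = 1.324 × 10⁻⁵
Deimos: (1.5 × 10¹⁵) / (2.3 × 10⁷)³ = 1.233 × 10⁻⁷
Ratio (larger/smaller) = 110

Phobos, by a factor of ≈ 110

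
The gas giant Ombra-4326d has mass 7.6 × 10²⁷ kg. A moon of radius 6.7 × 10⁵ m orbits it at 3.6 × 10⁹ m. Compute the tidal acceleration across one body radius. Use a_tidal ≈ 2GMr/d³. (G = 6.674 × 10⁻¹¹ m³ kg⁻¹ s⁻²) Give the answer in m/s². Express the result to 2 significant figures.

a_tidal = 2GMr/d³
        = 2 × (6.674 × 10⁻¹¹) × (7.6 × 10²⁷) × (6.7 × 10⁵) / (3.6 × 10⁹)³
        = 1.5 × 10⁻⁵ m/s²

1.5 × 10⁻⁵ m/s²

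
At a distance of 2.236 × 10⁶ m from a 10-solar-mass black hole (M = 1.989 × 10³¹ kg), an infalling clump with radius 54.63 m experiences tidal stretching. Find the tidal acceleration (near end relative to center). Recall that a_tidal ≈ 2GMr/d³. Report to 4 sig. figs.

1.297 × 10⁴ m/s²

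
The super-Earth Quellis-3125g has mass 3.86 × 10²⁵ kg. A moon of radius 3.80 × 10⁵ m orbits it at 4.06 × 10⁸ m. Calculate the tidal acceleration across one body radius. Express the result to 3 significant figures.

2.93 × 10⁻⁵ m/s²

The tidal stretch is the gradient of GM/d² times the body's extent r, hence the 1/d³ dependence.
Δg = 2GMr/d³
   = 2 × (6.674 × 10⁻¹¹) × (3.86 × 10²⁵) × (3.80 × 10⁵) / (4.06 × 10⁸)³
   = 2.93 × 10⁻⁵ m/s²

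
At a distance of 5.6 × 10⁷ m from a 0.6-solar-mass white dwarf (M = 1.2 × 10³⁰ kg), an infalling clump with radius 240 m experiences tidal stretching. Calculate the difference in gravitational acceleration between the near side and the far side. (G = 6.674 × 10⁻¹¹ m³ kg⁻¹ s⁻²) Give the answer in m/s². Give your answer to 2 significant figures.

Differencing GM/(d−r)² and GM/(d+r)² to first order in r/d gives 4GMr/d³.
a_tidal = 4GMr/d³
        = 4 × (6.674 × 10⁻¹¹) × (1.2 × 10³⁰) × (240) / (5.6 × 10⁷)³
        = 4.4 × 10⁻¹ m/s²

4.4 × 10⁻¹ m/s²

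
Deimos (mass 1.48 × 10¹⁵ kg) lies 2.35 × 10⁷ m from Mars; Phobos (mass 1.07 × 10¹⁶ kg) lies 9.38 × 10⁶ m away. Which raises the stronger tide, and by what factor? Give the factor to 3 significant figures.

Phobos, by a factor of ≈ 114

The tide-raising term goes as M/d³ (the gradient of a 1/d² field).
Deimos: (1.48 × 10¹⁵) / (2.35 × 10⁷)³ = 1.140 × 10⁻⁷
Phobos: (1.07 × 10¹⁶) / (9.38 × 10⁶)³ = 1.297 × 10⁻⁵
Ratio (larger/smaller) = 114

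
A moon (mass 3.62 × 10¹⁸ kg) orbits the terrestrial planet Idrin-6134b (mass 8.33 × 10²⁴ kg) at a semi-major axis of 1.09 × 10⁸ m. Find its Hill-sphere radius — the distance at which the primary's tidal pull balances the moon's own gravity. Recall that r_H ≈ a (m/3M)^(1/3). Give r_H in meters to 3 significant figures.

r_H ≈ a (m/3M)^(1/3)
    = (1.09 × 10⁸) × (3.62 × 10¹⁸ / (3 × 8.33 × 10²⁴))^(1/3)
    = 5.72 × 10⁵ m

5.72 × 10⁵ m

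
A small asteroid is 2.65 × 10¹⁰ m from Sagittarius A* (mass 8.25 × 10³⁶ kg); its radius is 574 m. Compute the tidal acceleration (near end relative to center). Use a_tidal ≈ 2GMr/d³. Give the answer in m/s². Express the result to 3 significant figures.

3.40 × 10⁻² m/s²

Δa = 2GMr/d³
   = 2 × (6.674 × 10⁻¹¹) × (8.25 × 10³⁶) × (574) / (2.65 × 10¹⁰)³
   = 3.40 × 10⁻² m/s²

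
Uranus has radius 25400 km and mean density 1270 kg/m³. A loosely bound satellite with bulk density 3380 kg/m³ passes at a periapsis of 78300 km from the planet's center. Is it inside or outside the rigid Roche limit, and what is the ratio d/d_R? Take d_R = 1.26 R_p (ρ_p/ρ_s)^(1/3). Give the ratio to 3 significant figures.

d_R = 1.26 × (25400 km) × (1270/3380)^(1/3) = 23090 km
d/d_R = (78300) / (23090) = 3.39
Since d/d_R > 1, the body is outside the Roche limit.

outside; d/d_R ≈ 3.39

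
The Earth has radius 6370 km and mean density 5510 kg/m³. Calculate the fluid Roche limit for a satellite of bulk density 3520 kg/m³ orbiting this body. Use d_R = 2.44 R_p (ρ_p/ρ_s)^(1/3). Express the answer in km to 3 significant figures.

d_R = 2.44 × 6370 km × (5510/3520)^(1/3)
    = 18000 km

18000 km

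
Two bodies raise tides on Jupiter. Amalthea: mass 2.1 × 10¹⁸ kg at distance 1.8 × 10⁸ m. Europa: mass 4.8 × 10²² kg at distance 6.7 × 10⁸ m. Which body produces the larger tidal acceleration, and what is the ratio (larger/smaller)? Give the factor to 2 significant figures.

Europa, by a factor of ≈ 440

The tide-raising term goes as M/d³ (the gradient of a 1/d² field).
Amalthea: (2.1 × 10¹⁸) / (1.8 × 10⁸)³ = 3.601 × 10⁻⁷
Europa: (4.8 × 10²²) / (6.7 × 10⁸)³ = 1.596 × 10⁻⁴
Ratio (larger/smaller) = 440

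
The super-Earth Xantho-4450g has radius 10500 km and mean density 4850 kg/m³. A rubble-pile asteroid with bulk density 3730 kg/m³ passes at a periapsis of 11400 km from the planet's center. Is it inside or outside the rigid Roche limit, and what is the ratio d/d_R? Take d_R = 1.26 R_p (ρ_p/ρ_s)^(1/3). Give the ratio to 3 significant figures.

d_R = 1.26 × (10500 km) × (4850/3730)^(1/3) = 14440 km
d/d_R = (11400) / (14440) = 0.789
Since d/d_R < 1, the body is inside the Roche limit.

inside; d/d_R ≈ 0.789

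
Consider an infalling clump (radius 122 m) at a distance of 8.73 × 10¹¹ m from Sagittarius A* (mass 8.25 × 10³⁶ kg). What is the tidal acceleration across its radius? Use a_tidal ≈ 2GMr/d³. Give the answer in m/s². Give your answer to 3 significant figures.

a_tidal = 2GMr/d³
        = 2 × (6.674 × 10⁻¹¹) × (8.25 × 10³⁶) × (122) / (8.73 × 10¹¹)³
        = 2.02 × 10⁻⁷ m/s²

2.02 × 10⁻⁷ m/s²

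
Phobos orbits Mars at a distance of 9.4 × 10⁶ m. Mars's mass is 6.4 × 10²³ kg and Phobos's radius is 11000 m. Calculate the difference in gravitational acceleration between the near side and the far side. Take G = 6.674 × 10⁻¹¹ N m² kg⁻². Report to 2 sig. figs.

2.3 × 10⁻³ m/s²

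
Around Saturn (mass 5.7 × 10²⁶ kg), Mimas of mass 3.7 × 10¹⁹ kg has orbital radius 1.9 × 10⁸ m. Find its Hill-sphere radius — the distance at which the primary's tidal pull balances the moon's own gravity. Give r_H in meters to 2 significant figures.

r_H ≈ a (m/3M)^(1/3)
    = (1.9 × 10⁸) × (3.7 × 10¹⁹ / (3 × 5.7 × 10²⁶))^(1/3)
    = 5.3 × 10⁵ m

5.3 × 10⁵ m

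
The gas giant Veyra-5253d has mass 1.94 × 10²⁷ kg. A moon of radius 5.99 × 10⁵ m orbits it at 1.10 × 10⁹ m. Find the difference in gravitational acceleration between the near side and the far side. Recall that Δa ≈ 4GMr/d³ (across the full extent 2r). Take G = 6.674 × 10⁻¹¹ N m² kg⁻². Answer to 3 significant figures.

2.33 × 10⁻⁴ m/s²

a_tidal = 4GMr/d³
        = 4 × (6.674 × 10⁻¹¹) × (1.94 × 10²⁷) × (5.99 × 10⁵) / (1.10 × 10⁹)³
        = 2.33 × 10⁻⁴ m/s²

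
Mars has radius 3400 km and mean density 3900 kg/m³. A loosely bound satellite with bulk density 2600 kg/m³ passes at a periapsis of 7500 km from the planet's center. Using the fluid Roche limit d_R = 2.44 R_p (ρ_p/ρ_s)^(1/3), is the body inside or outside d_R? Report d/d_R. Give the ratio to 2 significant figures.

d_R = 2.44 × (3400 km) × (3900/2600)^(1/3) = 9497 km
d/d_R = (7500) / (9497) = 0.79
Since d/d_R < 1, the body is inside the Roche limit.

inside; d/d_R ≈ 0.79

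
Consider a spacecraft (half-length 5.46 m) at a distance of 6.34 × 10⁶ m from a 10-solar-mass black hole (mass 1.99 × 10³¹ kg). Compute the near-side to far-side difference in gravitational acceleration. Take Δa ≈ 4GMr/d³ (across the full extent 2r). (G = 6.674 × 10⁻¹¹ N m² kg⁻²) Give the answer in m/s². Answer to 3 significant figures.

Δa = 4GMr/d³
   = 4 × (6.674 × 10⁻¹¹) × (1.99 × 10³¹) × (5.46) / (6.34 × 10⁶)³
   = 1.14 × 10² m/s²

1.14 × 10² m/s²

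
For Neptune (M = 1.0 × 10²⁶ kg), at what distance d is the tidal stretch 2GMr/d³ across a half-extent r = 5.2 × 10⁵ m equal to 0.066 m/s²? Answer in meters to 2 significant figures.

4.7 × 10⁷ m

2GMr/d³ = a_tidal  ⇒  d = (2GMr / a_tidal)^(1/3)
d = (2 × 6.674×10⁻¹¹ × (1.0 × 10²⁶) × (5.2 × 10⁵) / (0.066))^(1/3)
  = 4.7 × 10⁷ m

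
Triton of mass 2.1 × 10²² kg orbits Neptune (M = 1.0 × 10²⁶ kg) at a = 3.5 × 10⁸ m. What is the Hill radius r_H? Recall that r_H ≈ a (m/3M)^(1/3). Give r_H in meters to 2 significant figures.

r_H ≈ a (m/3M)^(1/3)
    = (3.5 × 10⁸) × (2.1 × 10²² / (3 × 1.0 × 10²⁶))^(1/3)
    = 1.4 × 10⁷ m

1.4 × 10⁷ m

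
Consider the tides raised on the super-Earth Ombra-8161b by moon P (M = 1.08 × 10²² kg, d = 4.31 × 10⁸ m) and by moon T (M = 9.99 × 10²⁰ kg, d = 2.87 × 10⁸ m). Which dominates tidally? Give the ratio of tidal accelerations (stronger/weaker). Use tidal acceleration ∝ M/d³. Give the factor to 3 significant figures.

Moon P, by a factor of ≈ 3.19

Tidal stretch scales as M/d³; compute that for each body.
Moon P: (1.08 × 10²²) / (4.31 × 10⁸)³ = 1.349 × 10⁻⁴
Moon T: (9.99 × 10²⁰) / (2.87 × 10⁸)³ = 4.226 × 10⁻⁵
Ratio (larger/smaller) = 3.19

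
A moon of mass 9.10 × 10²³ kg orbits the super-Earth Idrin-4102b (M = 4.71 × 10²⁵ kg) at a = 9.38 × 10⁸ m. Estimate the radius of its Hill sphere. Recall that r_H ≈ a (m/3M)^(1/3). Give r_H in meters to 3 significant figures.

r_H ≈ a (m/3M)^(1/3)
    = (9.38 × 10⁸) × (9.10 × 10²³ / (3 × 4.71 × 10²⁵))^(1/3)
    = 1.75 × 10⁸ m

1.75 × 10⁸ m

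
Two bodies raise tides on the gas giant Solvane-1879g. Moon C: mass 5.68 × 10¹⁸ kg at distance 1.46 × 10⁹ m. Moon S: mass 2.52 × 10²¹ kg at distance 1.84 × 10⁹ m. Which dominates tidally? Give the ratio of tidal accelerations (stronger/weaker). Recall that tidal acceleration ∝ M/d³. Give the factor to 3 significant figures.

The tide-raising term goes as M/d³ (the gradient of a 1/d² field).
Moon C: (5.68 × 10¹⁸) / (1.46 × 10⁹)³ = 1.825 × 10⁻⁹
Moon S: (2.52 × 10²¹) / (1.84 × 10⁹)³ = 4.045 × 10⁻⁷
Ratio (larger/smaller) = 222

Moon S, by a factor of ≈ 222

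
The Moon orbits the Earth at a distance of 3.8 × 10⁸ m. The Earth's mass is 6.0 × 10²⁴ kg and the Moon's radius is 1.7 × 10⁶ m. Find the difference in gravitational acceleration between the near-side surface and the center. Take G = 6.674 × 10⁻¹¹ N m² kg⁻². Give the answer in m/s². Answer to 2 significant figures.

Differencing GM/(d−r)² and GM/d² to first order in r/d gives 2GMr/d³.
a_tidal = 2GMr/d³
        = 2 × (6.674 × 10⁻¹¹) × (6.0 × 10²⁴) × (1.7 × 10⁶) / (3.8 × 10⁸)³
        = 2.5 × 10⁻⁵ m/s²

2.5 × 10⁻⁵ m/s²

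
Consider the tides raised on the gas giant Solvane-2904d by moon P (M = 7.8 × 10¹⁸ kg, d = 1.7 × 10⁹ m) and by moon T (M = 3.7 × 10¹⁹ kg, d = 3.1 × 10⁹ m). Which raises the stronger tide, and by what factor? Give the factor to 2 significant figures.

Compare M/d³ for the two perturbers:
Moon P: (7.8 × 10¹⁸) / (1.7 × 10⁹)³ = 1.588 × 10⁻⁹
Moon T: (3.7 × 10¹⁹) / (3.1 × 10⁹)³ = 1.242 × 10⁻⁹
Ratio (larger/smaller) = 1.3

Moon P, by a factor of ≈ 1.3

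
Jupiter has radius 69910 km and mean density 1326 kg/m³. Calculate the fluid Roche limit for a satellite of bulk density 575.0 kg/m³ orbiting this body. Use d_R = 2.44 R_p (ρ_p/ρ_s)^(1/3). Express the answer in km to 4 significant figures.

d_R = 2.44 × 69910 km × (1326/575.0)^(1/3)
    = 2.254 × 10⁵ km

2.254 × 10⁵ km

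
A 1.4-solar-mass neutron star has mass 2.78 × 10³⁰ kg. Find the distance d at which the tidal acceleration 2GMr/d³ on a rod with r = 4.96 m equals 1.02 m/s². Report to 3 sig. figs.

1.22 × 10⁷ m

2GMr/d³ = a_tidal  ⇒  d = (2GMr / a_tidal)^(1/3)
d = (2 × 6.674×10⁻¹¹ × (2.78 × 10³⁰) × (4.96) / (1.02))^(1/3)
  = 1.22 × 10⁷ m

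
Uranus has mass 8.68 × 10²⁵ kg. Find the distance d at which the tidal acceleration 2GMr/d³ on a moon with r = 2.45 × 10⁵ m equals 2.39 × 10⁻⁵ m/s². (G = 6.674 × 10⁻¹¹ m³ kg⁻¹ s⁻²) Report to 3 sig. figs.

4.92 × 10⁸ m

2GMr/d³ = a_tidal  ⇒  d = (2GMr / a_tidal)^(1/3)
d = (2 × 6.674×10⁻¹¹ × (8.68 × 10²⁵) × (2.45 × 10⁵) / (2.39 × 10⁻⁵))^(1/3)
  = 4.92 × 10⁸ m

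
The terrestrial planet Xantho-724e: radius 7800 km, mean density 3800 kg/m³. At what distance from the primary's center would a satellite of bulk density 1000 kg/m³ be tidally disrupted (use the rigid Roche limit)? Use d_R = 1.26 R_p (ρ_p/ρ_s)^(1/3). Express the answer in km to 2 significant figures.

d_R = 1.26 × 7800 km × (3800/1000)^(1/3)
    = 15000 km

15000 km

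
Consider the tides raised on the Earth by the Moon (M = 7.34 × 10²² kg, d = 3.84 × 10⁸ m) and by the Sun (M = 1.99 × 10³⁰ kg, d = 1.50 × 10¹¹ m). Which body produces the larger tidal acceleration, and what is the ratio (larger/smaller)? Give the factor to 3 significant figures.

The Moon, by a factor of ≈ 2.20

The tide-raising term goes as M/d³ (the gradient of a 1/d² field).
The Moon: (7.34 × 10²²) / (3.84 × 10⁸)³ = 1.296 × 10⁻³
The Sun: (1.99 × 10³⁰) / (1.50 × 10¹¹)³ = 5.896 × 10⁻⁴
Ratio (larger/smaller) = 2.20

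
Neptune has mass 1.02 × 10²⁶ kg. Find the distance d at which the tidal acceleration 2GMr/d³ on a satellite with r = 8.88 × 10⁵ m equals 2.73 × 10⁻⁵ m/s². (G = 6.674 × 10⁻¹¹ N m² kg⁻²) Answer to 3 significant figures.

2GMr/d³ = a_tidal  ⇒  d = (2GMr / a_tidal)^(1/3)
d = (2 × 6.674×10⁻¹¹ × (1.02 × 10²⁶) × (8.88 × 10⁵) / (2.73 × 10⁻⁵))^(1/3)
  = 7.62 × 10⁸ m

7.62 × 10⁸ m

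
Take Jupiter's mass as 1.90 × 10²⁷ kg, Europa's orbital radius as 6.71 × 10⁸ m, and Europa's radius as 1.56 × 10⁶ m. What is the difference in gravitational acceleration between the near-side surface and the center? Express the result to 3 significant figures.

1.31 × 10⁻³ m/s²

a_tidal = 2GMr/d³
        = 2 × (6.674 × 10⁻¹¹) × (1.90 × 10²⁷) × (1.56 × 10⁶) / (6.71 × 10⁸)³
        = 1.31 × 10⁻³ m/s²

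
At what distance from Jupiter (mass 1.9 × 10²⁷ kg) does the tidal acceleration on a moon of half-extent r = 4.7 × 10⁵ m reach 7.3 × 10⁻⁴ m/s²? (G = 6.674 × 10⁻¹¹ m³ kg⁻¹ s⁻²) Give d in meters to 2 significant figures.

5.5 × 10⁸ m

2GMr/d³ = a_tidal  ⇒  d = (2GMr / a_tidal)^(1/3)
d = (2 × 6.674×10⁻¹¹ × (1.9 × 10²⁷) × (4.7 × 10⁵) / (7.3 × 10⁻⁴))^(1/3)
  = 5.5 × 10⁸ m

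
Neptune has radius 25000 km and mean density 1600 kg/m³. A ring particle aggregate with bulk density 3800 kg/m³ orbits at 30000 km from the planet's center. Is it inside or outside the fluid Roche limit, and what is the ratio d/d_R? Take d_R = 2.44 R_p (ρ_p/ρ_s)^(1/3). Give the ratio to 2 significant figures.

inside; d/d_R ≈ 0.66

d_R = 2.44 × (25000 km) × (1600/3800)^(1/3) = 45720 km
d/d_R = (30000) / (45720) = 0.66
Since d/d_R < 1, the body is inside the Roche limit.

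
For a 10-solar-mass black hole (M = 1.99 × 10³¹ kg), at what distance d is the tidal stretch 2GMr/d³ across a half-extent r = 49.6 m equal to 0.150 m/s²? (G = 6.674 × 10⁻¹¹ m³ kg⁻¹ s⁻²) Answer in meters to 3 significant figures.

9.58 × 10⁷ m

2GMr/d³ = a_tidal  ⇒  d = (2GMr / a_tidal)^(1/3)
d = (2 × 6.674×10⁻¹¹ × (1.99 × 10³¹) × (49.6) / (0.150))^(1/3)
  = 9.58 × 10⁷ m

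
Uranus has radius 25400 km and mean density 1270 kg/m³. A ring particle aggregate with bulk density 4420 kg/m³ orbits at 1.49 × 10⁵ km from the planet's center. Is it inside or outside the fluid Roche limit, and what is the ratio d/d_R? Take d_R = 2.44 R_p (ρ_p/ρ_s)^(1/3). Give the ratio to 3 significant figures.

outside; d/d_R ≈ 3.64

d_R = 2.44 × (25400 km) × (1270/4420)^(1/3) = 40900 km
d/d_R = (1.49 × 10⁵) / (40900) = 3.64
Since d/d_R > 1, the body is outside the Roche limit.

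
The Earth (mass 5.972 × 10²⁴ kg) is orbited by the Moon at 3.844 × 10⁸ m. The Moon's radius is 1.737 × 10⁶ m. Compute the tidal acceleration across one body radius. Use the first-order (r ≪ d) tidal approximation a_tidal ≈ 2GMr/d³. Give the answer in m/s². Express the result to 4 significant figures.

Δa = 2GMr/d³
   = 2 × (6.674 × 10⁻¹¹) × (5.972 × 10²⁴) × (1.737 × 10⁶) / (3.844 × 10⁸)³
   = 2.438 × 10⁻⁵ m/s²

2.438 × 10⁻⁵ m/s²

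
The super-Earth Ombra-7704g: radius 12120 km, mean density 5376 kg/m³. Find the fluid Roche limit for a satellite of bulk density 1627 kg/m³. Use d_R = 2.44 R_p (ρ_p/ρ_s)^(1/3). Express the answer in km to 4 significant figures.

44050 km

d_R = 2.44 × 12120 km × (5376/1627)^(1/3)
    = 44050 km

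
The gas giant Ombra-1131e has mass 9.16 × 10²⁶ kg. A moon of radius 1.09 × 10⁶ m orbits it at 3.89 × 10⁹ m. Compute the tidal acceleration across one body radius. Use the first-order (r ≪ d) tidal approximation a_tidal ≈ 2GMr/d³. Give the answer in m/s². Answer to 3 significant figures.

2.26 × 10⁻⁶ m/s²

Δg = 2GMr/d³
   = 2 × (6.674 × 10⁻¹¹) × (9.16 × 10²⁶) × (1.09 × 10⁶) / (3.89 × 10⁹)³
   = 2.26 × 10⁻⁶ m/s²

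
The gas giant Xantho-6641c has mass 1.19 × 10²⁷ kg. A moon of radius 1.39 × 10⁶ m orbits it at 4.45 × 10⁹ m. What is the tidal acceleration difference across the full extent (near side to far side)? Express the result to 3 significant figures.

a_tidal = 4GMr/d³
        = 4 × (6.674 × 10⁻¹¹) × (1.19 × 10²⁷) × (1.39 × 10⁶) / (4.45 × 10⁹)³
        = 5.01 × 10⁻⁶ m/s²

5.01 × 10⁻⁶ m/s²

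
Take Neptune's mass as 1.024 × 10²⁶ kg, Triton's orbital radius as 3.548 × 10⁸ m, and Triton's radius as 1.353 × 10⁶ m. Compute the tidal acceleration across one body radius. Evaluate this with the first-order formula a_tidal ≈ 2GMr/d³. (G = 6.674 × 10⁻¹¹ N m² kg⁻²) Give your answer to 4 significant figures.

4.141 × 10⁻⁴ m/s²

Differencing GM/(d−r)² and GM/d² to first order in r/d gives 2GMr/d³.
Δg = 2GMr/d³
   = 2 × (6.674 × 10⁻¹¹) × (1.024 × 10²⁶) × (1.353 × 10⁶) / (3.548 × 10⁸)³
   = 4.141 × 10⁻⁴ m/s²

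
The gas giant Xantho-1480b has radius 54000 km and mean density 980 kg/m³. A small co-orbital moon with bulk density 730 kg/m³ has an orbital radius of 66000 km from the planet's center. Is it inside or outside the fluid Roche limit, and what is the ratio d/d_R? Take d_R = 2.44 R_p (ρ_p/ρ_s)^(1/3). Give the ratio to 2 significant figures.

inside; d/d_R ≈ 0.45

d_R = 2.44 × (54000 km) × (980/730)^(1/3) = 1.454 × 10⁵ km
d/d_R = (66000) / (1.454 × 10⁵) = 0.45
Since d/d_R < 1, the body is inside the Roche limit.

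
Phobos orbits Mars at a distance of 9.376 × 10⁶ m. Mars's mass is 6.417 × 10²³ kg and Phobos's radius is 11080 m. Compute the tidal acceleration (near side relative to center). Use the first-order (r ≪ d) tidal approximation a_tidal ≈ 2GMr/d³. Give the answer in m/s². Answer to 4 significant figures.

1.151 × 10⁻³ m/s²

a_tidal = 2GMr/d³
        = 2 × (6.674 × 10⁻¹¹) × (6.417 × 10²³) × (11080) / (9.376 × 10⁶)³
        = 1.151 × 10⁻³ m/s²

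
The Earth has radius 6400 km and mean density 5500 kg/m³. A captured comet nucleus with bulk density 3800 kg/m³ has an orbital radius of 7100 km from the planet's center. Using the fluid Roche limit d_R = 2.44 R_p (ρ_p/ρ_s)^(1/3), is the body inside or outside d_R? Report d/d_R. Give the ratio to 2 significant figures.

inside; d/d_R ≈ 0.40

d_R = 2.44 × (6400 km) × (5500/3800)^(1/3) = 17660 km
d/d_R = (7100) / (17660) = 0.40
Since d/d_R < 1, the body is inside the Roche limit.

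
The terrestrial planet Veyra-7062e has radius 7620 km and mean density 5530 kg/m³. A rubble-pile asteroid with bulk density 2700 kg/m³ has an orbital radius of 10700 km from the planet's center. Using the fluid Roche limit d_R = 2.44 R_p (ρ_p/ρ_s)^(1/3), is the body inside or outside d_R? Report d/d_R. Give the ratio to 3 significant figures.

d_R = 2.44 × (7620 km) × (5530/2700)^(1/3) = 23610 km
d/d_R = (10700) / (23610) = 0.453
Since d/d_R < 1, the body is inside the Roche limit.

inside; d/d_R ≈ 0.453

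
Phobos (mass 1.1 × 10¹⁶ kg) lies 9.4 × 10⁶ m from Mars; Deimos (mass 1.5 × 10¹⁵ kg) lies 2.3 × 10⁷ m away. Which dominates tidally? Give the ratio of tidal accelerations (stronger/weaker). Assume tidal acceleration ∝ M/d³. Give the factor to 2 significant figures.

Phobos, by a factor of ≈ 110

The tide-raising term goes as M/d³ (the gradient of a 1/d² field).
Phobos: (1.1 × 10¹⁶) / (9.4 × 10⁶)³ = 1.324 × 10⁻⁵
Deimos: (1.5 × 10¹⁵) / (2.3 × 10⁷)³ = 1.233 × 10⁻⁷
Ratio (larger/smaller) = 110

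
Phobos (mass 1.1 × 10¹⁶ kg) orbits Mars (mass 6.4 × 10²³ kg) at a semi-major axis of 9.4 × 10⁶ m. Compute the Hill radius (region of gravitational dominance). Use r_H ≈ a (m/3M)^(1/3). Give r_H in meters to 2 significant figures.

r_H ≈ a (m/3M)^(1/3)
    = (9.4 × 10⁶) × (1.1 × 10¹⁶ / (3 × 6.4 × 10²³))^(1/3)
    = 1.7 × 10⁴ m

1.7 × 10⁴ m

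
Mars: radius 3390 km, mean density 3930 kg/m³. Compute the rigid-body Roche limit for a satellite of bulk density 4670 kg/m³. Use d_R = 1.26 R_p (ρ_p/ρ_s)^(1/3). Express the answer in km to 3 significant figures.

d_R = 1.26 × 3390 km × (3930/4670)^(1/3)
    = 4030 km

4030 km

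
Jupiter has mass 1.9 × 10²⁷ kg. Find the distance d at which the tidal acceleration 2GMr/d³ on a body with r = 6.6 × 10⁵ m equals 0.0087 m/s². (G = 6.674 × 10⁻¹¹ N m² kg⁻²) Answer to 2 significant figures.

2GMr/d³ = a_tidal  ⇒  d = (2GMr / a_tidal)^(1/3)
d = (2 × 6.674×10⁻¹¹ × (1.9 × 10²⁷) × (6.6 × 10⁵) / (0.0087))^(1/3)
  = 2.7 × 10⁸ m

2.7 × 10⁸ m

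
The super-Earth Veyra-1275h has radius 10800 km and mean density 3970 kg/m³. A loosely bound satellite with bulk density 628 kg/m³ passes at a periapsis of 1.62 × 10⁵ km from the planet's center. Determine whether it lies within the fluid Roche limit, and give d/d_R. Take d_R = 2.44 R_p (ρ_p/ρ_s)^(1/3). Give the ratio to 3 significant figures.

outside; d/d_R ≈ 3.32

d_R = 2.44 × (10800 km) × (3970/628)^(1/3) = 48730 km
d/d_R = (1.62 × 10⁵) / (48730) = 3.32
Since d/d_R > 1, the body is outside the Roche limit.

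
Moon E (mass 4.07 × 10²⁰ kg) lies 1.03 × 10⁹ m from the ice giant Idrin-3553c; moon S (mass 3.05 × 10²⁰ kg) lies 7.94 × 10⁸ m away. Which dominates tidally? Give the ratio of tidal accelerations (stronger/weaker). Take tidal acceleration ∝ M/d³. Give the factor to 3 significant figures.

Moon S, by a factor of ≈ 1.64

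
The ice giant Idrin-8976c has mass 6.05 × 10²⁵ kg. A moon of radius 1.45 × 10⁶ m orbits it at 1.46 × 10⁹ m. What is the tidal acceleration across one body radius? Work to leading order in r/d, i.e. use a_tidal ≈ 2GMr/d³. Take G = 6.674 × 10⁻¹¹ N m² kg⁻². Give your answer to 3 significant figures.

3.76 × 10⁻⁶ m/s²

a_tidal = 2GMr/d³
        = 2 × (6.674 × 10⁻¹¹) × (6.05 × 10²⁵) × (1.45 × 10⁶) / (1.46 × 10⁹)³
        = 3.76 × 10⁻⁶ m/s²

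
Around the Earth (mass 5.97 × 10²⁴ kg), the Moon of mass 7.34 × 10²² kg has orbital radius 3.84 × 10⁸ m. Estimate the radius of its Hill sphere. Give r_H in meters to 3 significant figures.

6.15 × 10⁷ m

r_H ≈ a (m/3M)^(1/3)
    = (3.84 × 10⁸) × (7.34 × 10²² / (3 × 5.97 × 10²⁴))^(1/3)
    = 6.15 × 10⁷ m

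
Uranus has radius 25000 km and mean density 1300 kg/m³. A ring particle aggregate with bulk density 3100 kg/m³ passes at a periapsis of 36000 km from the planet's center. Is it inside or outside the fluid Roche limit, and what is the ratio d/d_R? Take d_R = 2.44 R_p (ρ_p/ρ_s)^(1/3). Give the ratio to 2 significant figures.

d_R = 2.44 × (25000 km) × (1300/3100)^(1/3) = 45660 km
d/d_R = (36000) / (45660) = 0.79
Since d/d_R < 1, the body is inside the Roche limit.

inside; d/d_R ≈ 0.79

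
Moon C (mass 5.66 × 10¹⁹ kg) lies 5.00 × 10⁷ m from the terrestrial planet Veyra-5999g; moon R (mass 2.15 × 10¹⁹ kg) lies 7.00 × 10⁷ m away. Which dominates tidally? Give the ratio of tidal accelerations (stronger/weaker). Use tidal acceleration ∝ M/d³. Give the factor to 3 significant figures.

Moon C, by a factor of ≈ 7.22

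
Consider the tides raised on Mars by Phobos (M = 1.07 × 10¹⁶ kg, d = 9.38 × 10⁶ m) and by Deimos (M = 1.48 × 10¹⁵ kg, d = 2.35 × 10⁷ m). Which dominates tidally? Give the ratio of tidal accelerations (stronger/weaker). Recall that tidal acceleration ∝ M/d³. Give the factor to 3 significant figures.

The tide-raising term goes as M/d³ (the gradient of a 1/d² field).
Phobos: (1.07 × 10¹⁶) / (9.38 × 10⁶)³ = 1.297 × 10⁻⁵
Deimos: (1.48 × 10¹⁵) / (2.35 × 10⁷)³ = 1.140 × 10⁻⁷
Ratio (larger/smaller) = 114

Phobos, by a factor of ≈ 114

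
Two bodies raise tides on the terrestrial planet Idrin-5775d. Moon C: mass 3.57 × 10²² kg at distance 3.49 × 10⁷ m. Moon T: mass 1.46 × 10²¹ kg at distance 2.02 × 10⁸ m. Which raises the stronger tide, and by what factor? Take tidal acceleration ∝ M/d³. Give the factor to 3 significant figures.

Tidal stretch scales as M/d³; compute that for each body.
Moon C: (3.57 × 10²²) / (3.49 × 10⁷)³ = 8.398 × 10⁻¹
Moon T: (1.46 × 10²¹) / (2.02 × 10⁸)³ = 1.771 × 10⁻⁴
Ratio (larger/smaller) = 4740

Moon C, by a factor of ≈ 4740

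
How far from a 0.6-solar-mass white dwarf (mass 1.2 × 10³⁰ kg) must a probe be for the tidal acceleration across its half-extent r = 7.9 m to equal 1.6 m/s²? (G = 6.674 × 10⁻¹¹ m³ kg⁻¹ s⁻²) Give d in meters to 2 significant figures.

2GMr/d³ = a_tidal  ⇒  d = (2GMr / a_tidal)^(1/3)
d = (2 × 6.674×10⁻¹¹ × (1.2 × 10³⁰) × (7.9) / (1.6))^(1/3)
  = 9.2 × 10⁶ m

9.2 × 10⁶ m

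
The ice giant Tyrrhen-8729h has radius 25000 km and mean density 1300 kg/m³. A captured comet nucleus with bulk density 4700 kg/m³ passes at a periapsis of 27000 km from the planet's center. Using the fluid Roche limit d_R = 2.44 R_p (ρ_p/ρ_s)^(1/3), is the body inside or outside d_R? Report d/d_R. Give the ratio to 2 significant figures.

inside; d/d_R ≈ 0.68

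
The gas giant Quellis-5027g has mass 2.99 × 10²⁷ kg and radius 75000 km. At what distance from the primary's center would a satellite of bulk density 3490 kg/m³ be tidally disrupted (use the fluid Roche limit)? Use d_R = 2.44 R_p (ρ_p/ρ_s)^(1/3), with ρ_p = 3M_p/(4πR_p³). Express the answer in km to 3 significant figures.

1.44 × 10⁵ km

ρ_p = 3M_p/(4πR_p³) = 3 × (2.99 × 10²⁷) / (4π × (7.50 × 10⁷ m)³) = 1690 kg/m³
d_R = 2.44 × 75000 km × (1690/3490)^(1/3)
    = 1.44 × 10⁵ km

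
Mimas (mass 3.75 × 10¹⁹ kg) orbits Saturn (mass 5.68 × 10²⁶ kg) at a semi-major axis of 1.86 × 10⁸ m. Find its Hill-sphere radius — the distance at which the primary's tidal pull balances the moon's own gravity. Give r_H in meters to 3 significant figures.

r_H ≈ a (m/3M)^(1/3)
    = (1.86 × 10⁸) × (3.75 × 10¹⁹ / (3 × 5.68 × 10²⁶))^(1/3)
    = 5.21 × 10⁵ m

5.21 × 10⁵ m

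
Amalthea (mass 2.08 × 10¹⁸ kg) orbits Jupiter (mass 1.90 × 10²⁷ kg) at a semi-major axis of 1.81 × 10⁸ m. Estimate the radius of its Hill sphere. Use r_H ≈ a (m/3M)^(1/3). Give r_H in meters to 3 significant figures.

1.29 × 10⁵ m

r_H ≈ a (m/3M)^(1/3)
    = (1.81 × 10⁸) × (2.08 × 10¹⁸ / (3 × 1.90 × 10²⁷))^(1/3)
    = 1.29 × 10⁵ m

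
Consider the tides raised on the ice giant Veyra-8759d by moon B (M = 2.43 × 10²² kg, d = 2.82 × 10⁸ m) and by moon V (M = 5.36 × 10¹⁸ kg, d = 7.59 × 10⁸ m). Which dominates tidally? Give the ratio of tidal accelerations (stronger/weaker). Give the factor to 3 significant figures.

The tide-raising term goes as M/d³ (the gradient of a 1/d² field).
Moon B: (2.43 × 10²²) / (2.82 × 10⁸)³ = 1.084 × 10⁻³
Moon V: (5.36 × 10¹⁸) / (7.59 × 10⁸)³ = 1.226 × 10⁻⁸
Ratio (larger/smaller) = 88400

Moon B, by a factor of ≈ 88400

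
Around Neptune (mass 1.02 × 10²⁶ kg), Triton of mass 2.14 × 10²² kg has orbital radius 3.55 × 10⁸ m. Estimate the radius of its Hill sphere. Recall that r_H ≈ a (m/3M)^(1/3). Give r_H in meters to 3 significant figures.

r_H ≈ a (m/3M)^(1/3)
    = (3.55 × 10⁸) × (2.14 × 10²² / (3 × 1.02 × 10²⁶))^(1/3)
    = 1.46 × 10⁷ m

1.46 × 10⁷ m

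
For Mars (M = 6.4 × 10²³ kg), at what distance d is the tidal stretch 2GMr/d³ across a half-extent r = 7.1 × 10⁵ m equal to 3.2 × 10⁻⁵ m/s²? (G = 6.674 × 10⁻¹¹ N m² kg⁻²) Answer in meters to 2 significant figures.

2GMr/d³ = a_tidal  ⇒  d = (2GMr / a_tidal)^(1/3)
d = (2 × 6.674×10⁻¹¹ × (6.4 × 10²³) × (7.1 × 10⁵) / (3.2 × 10⁻⁵))^(1/3)
  = 1.2 × 10⁸ m

1.2 × 10⁸ m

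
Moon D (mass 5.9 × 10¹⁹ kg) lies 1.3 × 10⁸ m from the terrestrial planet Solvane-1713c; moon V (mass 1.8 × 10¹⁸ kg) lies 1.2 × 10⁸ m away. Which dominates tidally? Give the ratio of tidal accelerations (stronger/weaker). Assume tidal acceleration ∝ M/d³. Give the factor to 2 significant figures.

Moon D, by a factor of ≈ 26

Tidal acceleration ∝ M/d³, so compare M/d³ for each.
Moon D: (5.9 × 10¹⁹) / (1.3 × 10⁸)³ = 2.685 × 10⁻⁵
Moon V: (1.8 × 10¹⁸) / (1.2 × 10⁸)³ = 1.042 × 10⁻⁶
Ratio (larger/smaller) = 26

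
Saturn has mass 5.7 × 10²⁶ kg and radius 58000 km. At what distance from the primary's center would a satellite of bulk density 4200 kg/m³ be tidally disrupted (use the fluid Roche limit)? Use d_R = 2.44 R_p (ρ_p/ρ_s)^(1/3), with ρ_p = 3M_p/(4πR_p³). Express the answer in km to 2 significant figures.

ρ_p = 3M_p/(4πR_p³) = 3 × (5.7 × 10²⁶) / (4π × (5.8 × 10⁷ m)³) = 700 kg/m³
d_R = 2.44 × 58000 km × (700/4200)^(1/3)
    = 78000 km

78000 km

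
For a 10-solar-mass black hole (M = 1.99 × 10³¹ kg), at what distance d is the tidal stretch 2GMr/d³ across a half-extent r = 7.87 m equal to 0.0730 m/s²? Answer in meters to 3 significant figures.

2GMr/d³ = a_tidal  ⇒  d = (2GMr / a_tidal)^(1/3)
d = (2 × 6.674×10⁻¹¹ × (1.99 × 10³¹) × (7.87) / (0.0730))^(1/3)
  = 6.59 × 10⁷ m

6.59 × 10⁷ m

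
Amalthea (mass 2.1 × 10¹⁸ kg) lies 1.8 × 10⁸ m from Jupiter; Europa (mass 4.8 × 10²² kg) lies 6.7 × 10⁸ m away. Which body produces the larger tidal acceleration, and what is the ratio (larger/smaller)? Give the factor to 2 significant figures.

Tidal stretch scales as M/d³; compute that for each body.
Amalthea: (2.1 × 10¹⁸) / (1.8 × 10⁸)³ = 3.601 × 10⁻⁷
Europa: (4.8 × 10²²) / (6.7 × 10⁸)³ = 1.596 × 10⁻⁴
Ratio (larger/smaller) = 440

Europa, by a factor of ≈ 440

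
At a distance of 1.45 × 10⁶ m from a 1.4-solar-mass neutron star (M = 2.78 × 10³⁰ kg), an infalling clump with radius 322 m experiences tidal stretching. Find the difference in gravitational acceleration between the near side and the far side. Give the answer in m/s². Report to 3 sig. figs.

The field gradient is 2GM/d³; across the full diameter 2r the difference is 4GMr/d³.
Δa = 4GMr/d³
   = 4 × (6.674 × 10⁻¹¹) × (2.78 × 10³⁰) × (322) / (1.45 × 10⁶)³
   = 7.84 × 10⁴ m/s²

7.84 × 10⁴ m/s²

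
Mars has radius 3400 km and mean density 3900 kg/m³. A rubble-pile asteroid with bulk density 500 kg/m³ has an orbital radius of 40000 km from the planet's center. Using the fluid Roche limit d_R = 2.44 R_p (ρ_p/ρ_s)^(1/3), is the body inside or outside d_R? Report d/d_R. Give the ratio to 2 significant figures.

outside; d/d_R ≈ 2.4

d_R = 2.44 × (3400 km) × (3900/500)^(1/3) = 16450 km
d/d_R = (40000) / (16450) = 2.4
Since d/d_R > 1, the body is outside the Roche limit.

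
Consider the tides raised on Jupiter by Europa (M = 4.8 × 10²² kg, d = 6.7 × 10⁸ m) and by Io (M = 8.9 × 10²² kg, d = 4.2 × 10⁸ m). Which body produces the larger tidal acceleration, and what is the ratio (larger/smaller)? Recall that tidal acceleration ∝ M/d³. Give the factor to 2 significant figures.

The tide-raising term goes as M/d³ (the gradient of a 1/d² field).
Europa: (4.8 × 10²²) / (6.7 × 10⁸)³ = 1.596 × 10⁻⁴
Io: (8.9 × 10²²) / (4.2 × 10⁸)³ = 1.201 × 10⁻³
Ratio (larger/smaller) = 7.5

Io, by a factor of ≈ 7.5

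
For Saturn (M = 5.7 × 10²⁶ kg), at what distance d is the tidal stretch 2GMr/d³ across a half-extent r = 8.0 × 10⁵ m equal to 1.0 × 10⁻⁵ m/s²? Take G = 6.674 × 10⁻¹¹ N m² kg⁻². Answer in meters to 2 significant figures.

1.8 × 10⁹ m

2GMr/d³ = a_tidal  ⇒  d = (2GMr / a_tidal)^(1/3)
d = (2 × 6.674×10⁻¹¹ × (5.7 × 10²⁶) × (8.0 × 10⁵) / (1.0 × 10⁻⁵))^(1/3)
  = 1.8 × 10⁹ m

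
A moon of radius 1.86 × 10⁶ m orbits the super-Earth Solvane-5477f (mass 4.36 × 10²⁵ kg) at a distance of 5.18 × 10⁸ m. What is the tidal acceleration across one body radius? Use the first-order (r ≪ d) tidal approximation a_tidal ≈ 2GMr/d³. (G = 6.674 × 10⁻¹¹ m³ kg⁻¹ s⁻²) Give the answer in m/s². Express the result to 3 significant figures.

7.79 × 10⁻⁵ m/s²

Δa = 2GMr/d³
   = 2 × (6.674 × 10⁻¹¹) × (4.36 × 10²⁵) × (1.86 × 10⁶) / (5.18 × 10⁸)³
   = 7.79 × 10⁻⁵ m/s²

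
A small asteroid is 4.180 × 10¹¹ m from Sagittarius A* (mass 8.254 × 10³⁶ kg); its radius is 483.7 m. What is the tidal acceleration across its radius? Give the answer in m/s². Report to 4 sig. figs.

7.297 × 10⁻⁶ m/s²

a_tidal = 2GMr/d³
        = 2 × (6.674 × 10⁻¹¹) × (8.254 × 10³⁶) × (483.7) / (4.180 × 10¹¹)³
        = 7.297 × 10⁻⁶ m/s²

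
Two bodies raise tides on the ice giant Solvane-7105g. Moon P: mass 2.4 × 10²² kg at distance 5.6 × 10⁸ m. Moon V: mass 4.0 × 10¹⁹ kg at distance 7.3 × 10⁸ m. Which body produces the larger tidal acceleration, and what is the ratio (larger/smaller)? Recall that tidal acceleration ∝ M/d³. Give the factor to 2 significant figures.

Compare M/d³ for the two perturbers:
Moon P: (2.4 × 10²²) / (5.6 × 10⁸)³ = 1.367 × 10⁻⁴
Moon V: (4.0 × 10¹⁹) / (7.3 × 10⁸)³ = 1.028 × 10⁻⁷
Ratio (larger/smaller) = 1300

Moon P, by a factor of ≈ 1300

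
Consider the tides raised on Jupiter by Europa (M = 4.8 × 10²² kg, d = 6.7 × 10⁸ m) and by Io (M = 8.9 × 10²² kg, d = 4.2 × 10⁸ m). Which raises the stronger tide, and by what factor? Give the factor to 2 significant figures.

Compare M/d³ for the two perturbers:
Europa: (4.8 × 10²²) / (6.7 × 10⁸)³ = 1.596 × 10⁻⁴
Io: (8.9 × 10²²) / (4.2 × 10⁸)³ = 1.201 × 10⁻³
Ratio (larger/smaller) = 7.5

Io, by a factor of ≈ 7.5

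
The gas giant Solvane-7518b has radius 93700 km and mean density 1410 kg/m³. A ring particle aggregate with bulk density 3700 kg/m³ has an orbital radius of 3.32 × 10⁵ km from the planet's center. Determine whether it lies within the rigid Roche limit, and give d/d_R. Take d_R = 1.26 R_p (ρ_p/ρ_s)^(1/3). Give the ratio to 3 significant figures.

d_R = 1.26 × (93700 km) × (1410/3700)^(1/3) = 85600 km
d/d_R = (3.32 × 10⁵) / (85600) = 3.88
Since d/d_R > 1, the body is outside the Roche limit.

outside; d/d_R ≈ 3.88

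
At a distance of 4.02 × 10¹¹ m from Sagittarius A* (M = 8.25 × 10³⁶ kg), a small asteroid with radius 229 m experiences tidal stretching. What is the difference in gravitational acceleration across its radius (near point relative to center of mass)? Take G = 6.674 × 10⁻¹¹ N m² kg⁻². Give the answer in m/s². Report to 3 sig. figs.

3.88 × 10⁻⁶ m/s²

a_tidal = 2GMr/d³
        = 2 × (6.674 × 10⁻¹¹) × (8.25 × 10³⁶) × (229) / (4.02 × 10¹¹)³
        = 3.88 × 10⁻⁶ m/s²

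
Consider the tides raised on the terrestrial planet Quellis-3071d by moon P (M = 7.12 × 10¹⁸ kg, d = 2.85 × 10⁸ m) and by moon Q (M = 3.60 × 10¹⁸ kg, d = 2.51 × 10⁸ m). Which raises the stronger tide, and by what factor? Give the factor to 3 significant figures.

Moon P, by a factor of ≈ 1.35

Tidal acceleration ∝ M/d³, so compare M/d³ for each.
Moon P: (7.12 × 10¹⁸) / (2.85 × 10⁸)³ = 3.076 × 10⁻⁷
Moon Q: (3.60 × 10¹⁸) / (2.51 × 10⁸)³ = 2.277 × 10⁻⁷
Ratio (larger/smaller) = 1.35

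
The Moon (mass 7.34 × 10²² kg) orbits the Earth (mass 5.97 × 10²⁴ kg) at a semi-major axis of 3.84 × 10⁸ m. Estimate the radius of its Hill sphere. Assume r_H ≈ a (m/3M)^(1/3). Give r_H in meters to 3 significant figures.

6.15 × 10⁷ m

r_H ≈ a (m/3M)^(1/3)
    = (3.84 × 10⁸) × (7.34 × 10²² / (3 × 5.97 × 10²⁴))^(1/3)
    = 6.15 × 10⁷ m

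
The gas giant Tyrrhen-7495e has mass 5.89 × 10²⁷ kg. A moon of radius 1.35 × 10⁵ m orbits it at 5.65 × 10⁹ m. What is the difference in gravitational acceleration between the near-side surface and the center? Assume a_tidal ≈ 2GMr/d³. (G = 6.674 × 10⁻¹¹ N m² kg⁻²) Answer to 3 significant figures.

a_tidal = 2GMr/d³
        = 2 × (6.674 × 10⁻¹¹) × (5.89 × 10²⁷) × (1.35 × 10⁵) / (5.65 × 10⁹)³
        = 5.88 × 10⁻⁷ m/s²

5.88 × 10⁻⁷ m/s²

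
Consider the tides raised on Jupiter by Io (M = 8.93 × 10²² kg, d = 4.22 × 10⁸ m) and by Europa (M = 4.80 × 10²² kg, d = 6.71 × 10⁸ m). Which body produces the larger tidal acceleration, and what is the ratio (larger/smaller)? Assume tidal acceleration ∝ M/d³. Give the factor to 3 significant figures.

Compare M/d³ for the two perturbers:
Io: (8.93 × 10²²) / (4.22 × 10⁸)³ = 1.188 × 10⁻³
Europa: (4.80 × 10²²) / (6.71 × 10⁸)³ = 1.589 × 10⁻⁴
Ratio (larger/smaller) = 7.48

Io, by a factor of ≈ 7.48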